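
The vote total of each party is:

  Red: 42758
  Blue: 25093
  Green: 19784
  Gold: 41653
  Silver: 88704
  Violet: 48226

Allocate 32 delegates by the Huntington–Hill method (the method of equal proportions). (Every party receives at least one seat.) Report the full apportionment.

Red=5, Blue=3, Green=2, Gold=5, Silver=11, Violet=6

With divisor 8267: modified quotas Red 5.172, Blue 3.035, Green 2.393, Gold 5.038, Silver 10.730, Violet 5.834.
Geometric-mean thresholds: Red √(5·6)=5.477, Blue √(3·4)=3.464, Green √(2·3)=2.449, Gold √(5·6)=5.477, Silver √(10·11)=10.488, Violet √(5·6)=5.477.
Each quota rounded against its threshold gives Red 5, Blue 3, Green 2, Gold 5, Silver 11, Violet 6 (total 32).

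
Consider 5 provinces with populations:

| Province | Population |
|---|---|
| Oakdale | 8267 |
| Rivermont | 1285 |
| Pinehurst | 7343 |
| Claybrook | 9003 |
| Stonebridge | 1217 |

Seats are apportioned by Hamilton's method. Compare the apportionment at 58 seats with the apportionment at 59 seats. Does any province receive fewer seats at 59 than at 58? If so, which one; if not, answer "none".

none

At 58 seats: Oakdale 18, Rivermont 3, Pinehurst 16, Claybrook 19, Stonebridge 2.
At 59 seats: Oakdale 18, Rivermont 3, Pinehurst 16, Claybrook 19, Stonebridge 3.
No province's allocation decreased.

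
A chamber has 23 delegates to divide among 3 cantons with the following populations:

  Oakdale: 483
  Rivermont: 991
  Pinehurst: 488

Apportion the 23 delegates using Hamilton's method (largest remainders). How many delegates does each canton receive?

Oakdale=6; Rivermont=11; Pinehurst=6

The standard divisor is 1962/23 ≈ 85.304.
Standard quotas: Oakdale 5.662, Rivermont 11.617, Pinehurst 5.721.
Lower quotas: Oakdale 5, Rivermont 11, Pinehurst 5 (sum 21, leaving 2 seats).
Remainders in descending order: Pinehurst 0.721, Oakdale 0.662, Rivermont 0.617.
The surplus seats go to Pinehurst, Oakdale.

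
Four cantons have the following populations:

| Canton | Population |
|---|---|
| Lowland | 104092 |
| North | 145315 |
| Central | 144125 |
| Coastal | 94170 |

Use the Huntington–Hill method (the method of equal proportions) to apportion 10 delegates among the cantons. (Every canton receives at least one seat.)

Lowland: 2; North: 3; Central: 3; Coastal: 2

With divisor 50667: modified quotas Lowland 2.054, North 2.868, Central 2.845, Coastal 1.859.
Geometric-mean thresholds: Lowland √(2·3)=2.449, North √(2·3)=2.449, Central √(2·3)=2.449, Coastal √(1·2)=1.414.
Each quota rounded against its threshold gives Lowland 2, North 3, Central 3, Coastal 2 (total 10).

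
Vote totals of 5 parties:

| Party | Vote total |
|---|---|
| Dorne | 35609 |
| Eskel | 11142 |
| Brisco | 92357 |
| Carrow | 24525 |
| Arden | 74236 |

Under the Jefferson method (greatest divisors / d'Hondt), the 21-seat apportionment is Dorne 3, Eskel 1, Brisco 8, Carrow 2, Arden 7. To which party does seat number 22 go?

Priority for the next seat is population ÷ (current seats + 1).
Priorities: Dorne 8902.250, Eskel 5571.000, Brisco 10261.889, Carrow 8175.000, Arden 9279.500.
Highest priority: Brisco.

Brisco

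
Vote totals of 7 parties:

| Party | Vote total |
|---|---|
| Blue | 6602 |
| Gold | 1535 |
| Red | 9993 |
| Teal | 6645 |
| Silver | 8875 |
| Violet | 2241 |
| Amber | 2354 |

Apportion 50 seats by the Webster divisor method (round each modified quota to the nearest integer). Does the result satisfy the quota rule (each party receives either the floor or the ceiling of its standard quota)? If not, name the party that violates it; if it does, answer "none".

none

Standard quotas: Blue 8.631, Gold 2.007, Red 13.064, Teal 8.687, Silver 11.603, Violet 2.930, Amber 3.078.
Webster allocation: Blue 9, Gold 2, Red 13, Teal 9, Silver 11, Violet 3, Amber 3.
Every allocation lies between the lower and upper quota.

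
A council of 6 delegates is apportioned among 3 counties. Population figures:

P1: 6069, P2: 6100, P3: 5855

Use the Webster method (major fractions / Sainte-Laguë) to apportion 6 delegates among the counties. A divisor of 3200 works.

With modified divisor 3200: modified quotas P1 1.897, P2 1.906, P3 1.830.
Rounding to the nearest integer: P1 2, P2 2, P3 2 (total 6).

P1=2, P2=2, P3=2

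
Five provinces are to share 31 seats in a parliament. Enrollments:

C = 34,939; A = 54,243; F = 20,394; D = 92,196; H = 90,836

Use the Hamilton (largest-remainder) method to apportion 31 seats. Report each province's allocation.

The standard divisor is 292608/31 ≈ 9438.968.
Standard quotas: C 3.7016, A 5.7467, F 2.1606, D 9.7676, H 9.6235.
Lower quotas: C 3, A 5, F 2, D 9, H 9 (sum 28, leaving 3 seats).
Remainders in descending order: D 0.7676, A 0.7467, C 0.7016, H 0.6235, F 0.1606.
Largest remainders: D, A, C receive the extra seats.

C 4, A 6, F 2, D 10, H 9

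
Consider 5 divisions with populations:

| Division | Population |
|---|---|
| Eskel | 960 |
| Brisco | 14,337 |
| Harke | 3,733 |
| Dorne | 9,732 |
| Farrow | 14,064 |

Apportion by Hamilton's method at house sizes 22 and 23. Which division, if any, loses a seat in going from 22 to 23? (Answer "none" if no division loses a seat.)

At 22 seats: Eskel 1, Brisco 7, Harke 2, Dorne 5, Farrow 7.
At 23 seats: Eskel 0, Brisco 8, Harke 2, Dorne 5, Farrow 8.
Eskel drops from 1 to 0.

Eskel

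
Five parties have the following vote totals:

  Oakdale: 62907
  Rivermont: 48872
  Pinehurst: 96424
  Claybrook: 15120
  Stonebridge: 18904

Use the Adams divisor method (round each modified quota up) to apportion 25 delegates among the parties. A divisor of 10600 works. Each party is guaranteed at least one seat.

With modified divisor 10600: modified quotas Oakdale 5.935, Rivermont 4.611, Pinehurst 9.097, Claybrook 1.426, Stonebridge 1.783.
Rounding up: Oakdale 6, Rivermont 5, Pinehurst 10, Claybrook 2, Stonebridge 2 (total 25).

Oakdale=6, Rivermont=5, Pinehurst=10, Claybrook=2, Stonebridge=2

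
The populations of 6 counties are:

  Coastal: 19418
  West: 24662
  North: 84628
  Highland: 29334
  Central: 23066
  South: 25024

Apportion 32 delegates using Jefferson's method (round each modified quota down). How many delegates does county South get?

Standard divisor 206132/32 ≈ 6441.625; standard quotas: Coastal 3.014, West 3.829, North 13.138, Highland 4.554, Central 3.581, South 3.885.
Rounding down gives 3, 3, 13, 4, 3, 3 = 29 seats, so the divisor must be adjusted.
With modified divisor 6000: modified quotas Coastal 3.236, West 4.110, North 14.105, Highland 4.889, Central 3.844, South 4.171.
Rounding down: Coastal 3, West 4, North 14, Highland 4, Central 3, South 4 (total 32).
South receives 4.

4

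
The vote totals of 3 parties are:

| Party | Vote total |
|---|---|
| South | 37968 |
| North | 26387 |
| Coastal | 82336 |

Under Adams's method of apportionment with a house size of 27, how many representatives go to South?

Standard divisor 146691/27 ≈ 5433; standard quotas: South 6.988, North 4.857, Coastal 15.155.
Rounding up gives 7, 5, 16 = 28 seats, so the divisor must be adjusted.
With modified divisor 5700: modified quotas South 6.661, North 4.629, Coastal 14.445.
Rounding up: South 7, North 5, Coastal 15 (total 27).
South receives 7.

7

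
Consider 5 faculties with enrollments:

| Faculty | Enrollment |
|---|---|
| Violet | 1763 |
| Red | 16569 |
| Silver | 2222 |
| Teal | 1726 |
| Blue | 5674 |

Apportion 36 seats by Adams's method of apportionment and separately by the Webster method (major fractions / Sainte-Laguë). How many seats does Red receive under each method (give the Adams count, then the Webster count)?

20 and 22

Adams: Violet 3, Red 20, Silver 3, Teal 3, Blue 7.
Webster: Violet 2, Red 22, Silver 3, Teal 2, Blue 7.
Red gets 20 under Adams and 22 under Webster.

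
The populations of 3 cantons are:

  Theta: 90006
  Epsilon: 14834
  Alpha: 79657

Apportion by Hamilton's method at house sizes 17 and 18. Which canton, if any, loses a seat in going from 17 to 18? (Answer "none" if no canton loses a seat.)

Epsilon

At 17 seats: Theta 8, Epsilon 2, Alpha 7.
At 18 seats: Theta 9, Epsilon 1, Alpha 8.
Epsilon drops from 2 to 1.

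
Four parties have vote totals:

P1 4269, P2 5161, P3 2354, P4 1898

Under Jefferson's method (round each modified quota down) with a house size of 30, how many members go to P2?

Standard divisor 13682/30 ≈ 456.067; standard quotas: P1 9.360, P2 11.316, P3 5.162, P4 4.162.
Rounding down gives 9, 11, 5, 4 = 29 seats, so the divisor must be adjusted.
With modified divisor 428: modified quotas P1 9.974, P2 12.058, P3 5.500, P4 4.435.
Rounding down: P1 9, P2 12, P3 5, P4 4 (total 30).
P2 receives 12.

12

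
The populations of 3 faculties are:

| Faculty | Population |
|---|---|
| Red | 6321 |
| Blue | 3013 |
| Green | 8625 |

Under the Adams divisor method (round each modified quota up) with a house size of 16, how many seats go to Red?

6

Standard divisor 17959/16 ≈ 1122.438; standard quotas: Red 5.631, Blue 2.684, Green 7.684.
Rounding up gives 6, 3, 8 = 17 seats, so the divisor must be adjusted.
With modified divisor 1250: modified quotas Red 5.057, Blue 2.410, Green 6.900.
Rounding up: Red 6, Blue 3, Green 7 (total 16).
Red receives 6.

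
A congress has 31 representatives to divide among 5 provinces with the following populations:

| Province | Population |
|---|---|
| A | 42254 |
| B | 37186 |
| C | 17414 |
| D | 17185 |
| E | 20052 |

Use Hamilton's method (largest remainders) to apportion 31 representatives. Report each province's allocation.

A=10, B=8, C=4, D=4, E=5

Total 134091; standard divisor 134091/31 ≈ 4325.516.
Standard quotas: A 9.7685, B 8.5969, C 4.0259, D 3.9729, E 4.6357.
Lower quotas: A 9, B 8, C 4, D 3, E 4 (sum 28, leaving 3 seats).
Remainders in descending order: D 0.9729, A 0.7685, E 0.6357, B 0.5969, C 0.0259.
The surplus seats go to D, A, E.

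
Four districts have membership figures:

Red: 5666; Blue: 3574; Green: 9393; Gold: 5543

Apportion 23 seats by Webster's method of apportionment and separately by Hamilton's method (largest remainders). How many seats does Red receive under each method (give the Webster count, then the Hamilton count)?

6 and 5

Webster: Red 6, Blue 3, Green 9, Gold 5.
Hamilton: Red 5, Blue 4, Green 9, Gold 5.
Red gets 6 under Webster and 5 under Hamilton.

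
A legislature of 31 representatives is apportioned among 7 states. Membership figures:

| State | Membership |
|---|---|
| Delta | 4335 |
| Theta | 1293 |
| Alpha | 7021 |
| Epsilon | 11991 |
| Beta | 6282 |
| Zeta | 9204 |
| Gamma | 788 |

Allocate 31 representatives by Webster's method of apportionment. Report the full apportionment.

Delta: 3, Theta: 1, Alpha: 5, Epsilon: 9, Beta: 5, Zeta: 7, Gamma: 1

Standard divisor 40914/31 ≈ 1319.806; standard quotas: Delta 3.285, Theta 0.980, Alpha 5.320, Epsilon 9.085, Beta 4.760, Zeta 6.974, Gamma 0.597.
Rounding to the nearest integer gives Delta 3, Theta 1, Alpha 5, Epsilon 9, Beta 5, Zeta 7, Gamma 1 — total 31, matching the house size, so no adjustment is needed.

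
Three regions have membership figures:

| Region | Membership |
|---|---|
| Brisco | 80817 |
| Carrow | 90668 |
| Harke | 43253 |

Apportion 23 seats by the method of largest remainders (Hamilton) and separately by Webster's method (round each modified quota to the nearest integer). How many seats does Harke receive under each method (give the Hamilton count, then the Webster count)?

4 and 5

Hamilton: Brisco 9, Carrow 10, Harke 4.
Webster: Brisco 8, Carrow 10, Harke 5.
Harke gets 4 under Hamilton and 5 under Webster.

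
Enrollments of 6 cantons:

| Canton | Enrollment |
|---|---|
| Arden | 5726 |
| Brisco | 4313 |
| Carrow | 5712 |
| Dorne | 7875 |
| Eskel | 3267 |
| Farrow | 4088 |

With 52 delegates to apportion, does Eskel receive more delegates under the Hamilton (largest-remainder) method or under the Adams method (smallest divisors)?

Hamilton: Arden 10, Brisco 7, Carrow 10, Dorne 13, Eskel 5, Farrow 7.
Adams: Arden 10, Brisco 7, Carrow 9, Dorne 13, Eskel 6, Farrow 7.
Eskel gets 5 under Hamilton and 6 under Adams.

Adams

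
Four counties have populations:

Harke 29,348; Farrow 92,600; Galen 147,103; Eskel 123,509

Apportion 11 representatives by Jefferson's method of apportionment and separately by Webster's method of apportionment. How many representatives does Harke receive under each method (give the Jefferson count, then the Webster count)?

0 and 1

Jefferson: Harke 0, Farrow 3, Galen 4, Eskel 4.
Webster: Harke 1, Farrow 3, Galen 4, Eskel 3.
Harke gets 0 under Jefferson and 1 under Webster.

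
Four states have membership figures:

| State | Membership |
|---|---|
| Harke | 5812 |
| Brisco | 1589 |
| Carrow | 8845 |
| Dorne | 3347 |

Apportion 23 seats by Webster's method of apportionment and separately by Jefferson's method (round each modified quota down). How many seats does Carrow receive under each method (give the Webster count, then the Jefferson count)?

10 and 11

Webster: Harke 7, Brisco 2, Carrow 10, Dorne 4.
Jefferson: Harke 7, Brisco 1, Carrow 11, Dorne 4.
Carrow gets 10 under Webster and 11 under Jefferson.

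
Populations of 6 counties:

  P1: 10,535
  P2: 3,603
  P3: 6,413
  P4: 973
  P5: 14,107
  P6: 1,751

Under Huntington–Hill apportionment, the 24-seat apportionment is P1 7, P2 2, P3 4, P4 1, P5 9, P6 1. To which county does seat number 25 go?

P5

Priority for the next seat is population ÷ (√(s·(s+1))).
Priorities: P1 1407.799, P2 1470.919, P3 1433.990, P4 688.015, P5 1487.008, P6 1238.144.
Highest priority: P5.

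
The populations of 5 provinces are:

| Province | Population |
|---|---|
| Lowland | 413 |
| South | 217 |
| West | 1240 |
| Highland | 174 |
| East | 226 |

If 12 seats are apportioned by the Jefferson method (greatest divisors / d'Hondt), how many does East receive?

Standard divisor 2270/12 ≈ 189.167; standard quotas: Lowland 2.183, South 1.147, West 6.555, Highland 0.920, East 1.195.
Rounding down gives 2, 1, 6, 0, 1 = 10 seats, so the divisor must be adjusted.
With modified divisor 160: modified quotas Lowland 2.581, South 1.356, West 7.750, Highland 1.087, East 1.413.
Rounding down: Lowland 2, South 1, West 7, Highland 1, East 1 (total 12).
East receives 1.

1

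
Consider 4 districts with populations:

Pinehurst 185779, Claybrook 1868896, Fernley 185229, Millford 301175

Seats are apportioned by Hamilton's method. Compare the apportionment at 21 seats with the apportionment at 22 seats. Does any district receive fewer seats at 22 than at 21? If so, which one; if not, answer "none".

At 21 seats: Pinehurst 2, Claybrook 15, Fernley 2, Millford 2.
At 22 seats: Pinehurst 2, Claybrook 16, Fernley 1, Millford 3.
Fernley drops from 2 to 1.

Fernley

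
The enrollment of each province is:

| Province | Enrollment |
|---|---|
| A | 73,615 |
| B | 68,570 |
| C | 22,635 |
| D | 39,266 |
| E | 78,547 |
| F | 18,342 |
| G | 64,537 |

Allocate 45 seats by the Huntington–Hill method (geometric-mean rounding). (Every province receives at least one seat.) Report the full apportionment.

With divisor 8180: modified quotas A 8.999, B 8.383, C 2.767, D 4.800, E 9.602, F 2.242, G 7.890.
Geometric-mean thresholds: A √(8·9)=8.485, B √(8·9)=8.485, C √(2·3)=2.449, D √(4·5)=4.472, E √(9·10)=9.487, F √(2·3)=2.449, G √(7·8)=7.483.
Each quota rounded against its threshold gives A 9, B 8, C 3, D 5, E 10, F 2, G 8 (total 45).

A 9, B 8, C 3, D 5, E 10, F 2, G 8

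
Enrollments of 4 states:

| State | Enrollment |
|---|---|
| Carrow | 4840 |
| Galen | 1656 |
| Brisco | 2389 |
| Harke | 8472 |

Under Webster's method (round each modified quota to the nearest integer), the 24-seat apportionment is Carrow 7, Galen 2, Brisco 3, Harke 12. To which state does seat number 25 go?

Priority for the next seat is population ÷ (current seats + 0.5).
Priorities: Carrow 645.333, Galen 662.400, Brisco 682.571, Harke 677.760.
Highest priority: Brisco.

Brisco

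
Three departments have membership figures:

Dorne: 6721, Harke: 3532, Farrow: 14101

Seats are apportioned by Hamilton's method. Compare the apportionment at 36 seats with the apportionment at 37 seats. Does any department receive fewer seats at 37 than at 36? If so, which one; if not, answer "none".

At 36 seats: Dorne 10, Harke 5, Farrow 21.
At 37 seats: Dorne 10, Harke 5, Farrow 22.
No department's allocation decreased.

none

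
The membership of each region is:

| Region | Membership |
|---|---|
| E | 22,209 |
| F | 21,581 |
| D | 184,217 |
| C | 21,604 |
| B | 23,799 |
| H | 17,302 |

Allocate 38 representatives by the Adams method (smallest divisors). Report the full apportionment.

Standard divisor 290712/38 ≈ 7650.316; standard quotas: E 2.903, F 2.821, D 24.080, C 2.824, B 3.111, H 2.262.
Rounding up gives 3, 3, 25, 3, 4, 3 = 41 seats, so the divisor must be adjusted.
With modified divisor 8200: modified quotas E 2.708, F 2.632, D 22.465, C 2.635, B 2.902, H 2.110.
Rounding up: E 3, F 3, D 23, C 3, B 3, H 3 (total 38).

E 3, F 3, D 23, C 3, B 3, H 3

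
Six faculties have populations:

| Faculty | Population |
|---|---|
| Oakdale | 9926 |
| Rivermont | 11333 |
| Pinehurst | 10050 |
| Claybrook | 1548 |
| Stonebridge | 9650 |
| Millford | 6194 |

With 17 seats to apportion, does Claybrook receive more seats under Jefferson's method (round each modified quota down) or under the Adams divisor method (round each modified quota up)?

Adams

Jefferson: Oakdale 4, Rivermont 4, Pinehurst 4, Claybrook 0, Stonebridge 3, Millford 2.
Adams: Oakdale 3, Rivermont 4, Pinehurst 4, Claybrook 1, Stonebridge 3, Millford 2.
Claybrook gets 0 under Jefferson and 1 under Adams.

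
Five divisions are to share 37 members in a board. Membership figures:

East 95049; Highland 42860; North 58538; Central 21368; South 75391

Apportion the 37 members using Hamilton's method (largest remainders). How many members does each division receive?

The standard divisor is 293206/37 ≈ 7924.486.
Standard quotas: East 11.9943, Highland 5.4086, North 7.3870, Central 2.6965, South 9.5137.
Lower quotas: East 11, Highland 5, North 7, Central 2, South 9 (sum 34, leaving 3 seats).
Remainders in descending order: East 0.9943, Central 0.6965, South 0.5137, Highland 0.4086, North 0.3870.
Largest remainders: East, Central, South receive the extra seats.

East=12; Highland=5; North=7; Central=3; South=10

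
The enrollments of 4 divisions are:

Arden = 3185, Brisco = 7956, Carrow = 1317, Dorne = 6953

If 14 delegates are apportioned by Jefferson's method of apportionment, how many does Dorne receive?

Standard divisor 19411/14 ≈ 1386.5; standard quotas: Arden 2.297, Brisco 5.738, Carrow 0.950, Dorne 5.015.
Rounding down gives 2, 5, 0, 5 = 12 seats, so the divisor must be adjusted.
With modified divisor 1200: modified quotas Arden 2.654, Brisco 6.630, Carrow 1.097, Dorne 5.794.
Rounding down: Arden 2, Brisco 6, Carrow 1, Dorne 5 (total 14).
Dorne receives 5.

5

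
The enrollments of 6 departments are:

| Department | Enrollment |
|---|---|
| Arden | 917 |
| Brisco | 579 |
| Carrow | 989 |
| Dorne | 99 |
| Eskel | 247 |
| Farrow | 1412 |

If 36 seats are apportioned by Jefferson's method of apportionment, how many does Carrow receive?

9

Standard divisor 4243/36 ≈ 117.861; standard quotas: Arden 7.780, Brisco 4.913, Carrow 8.391, Dorne 0.840, Eskel 2.096, Farrow 11.980.
Rounding down gives 7, 4, 8, 0, 2, 11 = 32 seats, so the divisor must be adjusted.
With modified divisor 109: modified quotas Arden 8.413, Brisco 5.312, Carrow 9.073, Dorne 0.908, Eskel 2.266, Farrow 12.954.
Rounding down: Arden 8, Brisco 5, Carrow 9, Dorne 0, Eskel 2, Farrow 12 (total 36).
Carrow receives 9.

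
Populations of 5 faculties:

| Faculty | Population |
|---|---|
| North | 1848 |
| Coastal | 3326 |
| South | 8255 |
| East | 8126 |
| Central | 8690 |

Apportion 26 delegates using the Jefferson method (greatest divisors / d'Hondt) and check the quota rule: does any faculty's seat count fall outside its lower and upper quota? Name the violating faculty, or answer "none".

none

Standard quotas: North 1.589, Coastal 2.859, South 7.096, East 6.985, Central 7.470.
Jefferson allocation: North 1, Coastal 3, South 7, East 7, Central 8.
Every allocation lies between the lower and upper quota.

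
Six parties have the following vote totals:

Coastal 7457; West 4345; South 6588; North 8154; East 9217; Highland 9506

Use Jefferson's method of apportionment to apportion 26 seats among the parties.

Coastal 4, West 2, South 4, North 5, East 5, Highland 6

Standard divisor 45267/26 ≈ 1741.038; standard quotas: Coastal 4.283, West 2.496, South 3.784, North 4.683, East 5.294, Highland 5.460.
Rounding down gives 4, 2, 3, 4, 5, 5 = 23 seats, so the divisor must be adjusted.
With modified divisor 1560: modified quotas Coastal 4.780, West 2.785, South 4.223, North 5.227, East 5.908, Highland 6.094.
Rounding down: Coastal 4, West 2, South 4, North 5, East 5, Highland 6 (total 26).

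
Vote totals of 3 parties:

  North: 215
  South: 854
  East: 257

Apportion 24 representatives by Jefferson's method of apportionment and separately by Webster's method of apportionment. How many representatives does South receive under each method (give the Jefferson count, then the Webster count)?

16 and 15

Jefferson: North 4, South 16, East 4.
Webster: North 4, South 15, East 5.
South gets 16 under Jefferson and 15 under Webster.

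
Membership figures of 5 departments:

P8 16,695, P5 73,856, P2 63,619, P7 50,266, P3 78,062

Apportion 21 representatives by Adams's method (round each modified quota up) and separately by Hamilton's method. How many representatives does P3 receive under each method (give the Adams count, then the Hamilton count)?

Adams: P8 2, P5 5, P2 5, P7 4, P3 5.
Hamilton: P8 1, P5 5, P2 5, P7 4, P3 6.
P3 gets 5 under Adams and 6 under Hamilton.

5 and 6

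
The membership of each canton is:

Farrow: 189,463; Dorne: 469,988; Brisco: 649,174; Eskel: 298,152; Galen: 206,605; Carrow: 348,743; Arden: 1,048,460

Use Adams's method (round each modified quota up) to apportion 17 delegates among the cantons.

Standard divisor 3210585/17 ≈ 188857.941; standard quotas: Farrow 1.003, Dorne 2.489, Brisco 3.437, Eskel 1.579, Galen 1.094, Carrow 1.847, Arden 5.552.
Rounding up gives 2, 3, 4, 2, 2, 2, 6 = 21 seats, so the divisor must be adjusted.
With modified divisor 225700: modified quotas Farrow 0.839, Dorne 2.082, Brisco 2.876, Eskel 1.321, Galen 0.915, Carrow 1.545, Arden 4.645.
Rounding up: Farrow 1, Dorne 3, Brisco 3, Eskel 2, Galen 1, Carrow 2, Arden 5 (total 17).

Farrow=1, Dorne=3, Brisco=3, Eskel=2, Galen=1, Carrow=2, Arden=5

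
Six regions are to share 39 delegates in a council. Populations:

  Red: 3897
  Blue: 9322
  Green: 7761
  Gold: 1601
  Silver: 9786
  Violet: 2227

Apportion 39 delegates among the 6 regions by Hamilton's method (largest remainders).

Red 4, Blue 10, Green 9, Gold 2, Silver 11, Violet 3

The standard divisor is 34594/39 ≈ 887.026.
Standard quotas: Red 4.3933, Blue 10.5093, Green 8.7495, Gold 1.8049, Silver 11.0324, Violet 2.5106.
Lower quotas: Red 4, Blue 10, Green 8, Gold 1, Silver 11, Violet 2 (sum 36, leaving 3 seats).
Remainders in descending order: Gold 0.8049, Green 0.7495, Violet 0.5106, Blue 0.5093, Red 0.3933, Silver 0.0324.
Largest remainders: Gold, Green, Violet receive the extra seats.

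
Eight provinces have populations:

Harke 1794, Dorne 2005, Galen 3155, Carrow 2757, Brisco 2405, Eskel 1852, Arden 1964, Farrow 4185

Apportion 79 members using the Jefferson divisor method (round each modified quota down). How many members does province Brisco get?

Standard divisor 20117/79 ≈ 254.646; standard quotas: Harke 7.045, Dorne 7.874, Galen 12.390, Carrow 10.827, Brisco 9.444, Eskel 7.273, Arden 7.713, Farrow 16.435.
Rounding down gives 7, 7, 12, 10, 9, 7, 7, 16 = 75 seats, so the divisor must be adjusted.
With modified divisor 244: modified quotas Harke 7.352, Dorne 8.217, Galen 12.930, Carrow 11.299, Brisco 9.857, Eskel 7.590, Arden 8.049, Farrow 17.152.
Rounding down: Harke 7, Dorne 8, Galen 12, Carrow 11, Brisco 9, Eskel 7, Arden 8, Farrow 17 (total 79).
Brisco receives 9.

9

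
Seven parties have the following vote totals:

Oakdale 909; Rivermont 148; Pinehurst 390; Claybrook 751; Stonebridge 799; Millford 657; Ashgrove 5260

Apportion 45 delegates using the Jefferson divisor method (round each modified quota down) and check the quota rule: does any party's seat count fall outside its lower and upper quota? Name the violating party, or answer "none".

Standard quotas: Oakdale 4.589, Rivermont 0.747, Pinehurst 1.969, Claybrook 3.791, Stonebridge 4.034, Millford 3.317, Ashgrove 26.554.
Jefferson allocation: Oakdale 4, Rivermont 0, Pinehurst 2, Claybrook 4, Stonebridge 4, Millford 3, Ashgrove 28.
Ashgrove has quota 26.554 (lower 26, upper 27) but receives 28 — outside the quota interval.

Ashgrove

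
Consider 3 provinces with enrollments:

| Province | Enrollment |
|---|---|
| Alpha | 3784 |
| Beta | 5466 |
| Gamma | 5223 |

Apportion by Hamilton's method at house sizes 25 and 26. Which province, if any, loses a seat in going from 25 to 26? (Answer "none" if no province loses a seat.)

At 25 seats: Alpha 7, Beta 9, Gamma 9.
At 26 seats: Alpha 7, Beta 10, Gamma 9.
No province's allocation decreased.

none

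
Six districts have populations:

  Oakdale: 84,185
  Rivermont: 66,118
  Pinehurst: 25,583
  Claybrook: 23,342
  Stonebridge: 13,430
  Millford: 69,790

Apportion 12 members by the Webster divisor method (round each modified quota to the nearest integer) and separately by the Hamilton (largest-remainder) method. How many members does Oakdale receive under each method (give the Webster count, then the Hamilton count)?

Webster: Oakdale 3, Rivermont 3, Pinehurst 1, Claybrook 1, Stonebridge 1, Millford 3.
Hamilton: Oakdale 4, Rivermont 3, Pinehurst 1, Claybrook 1, Stonebridge 0, Millford 3.
Oakdale gets 3 under Webster and 4 under Hamilton.

3 and 4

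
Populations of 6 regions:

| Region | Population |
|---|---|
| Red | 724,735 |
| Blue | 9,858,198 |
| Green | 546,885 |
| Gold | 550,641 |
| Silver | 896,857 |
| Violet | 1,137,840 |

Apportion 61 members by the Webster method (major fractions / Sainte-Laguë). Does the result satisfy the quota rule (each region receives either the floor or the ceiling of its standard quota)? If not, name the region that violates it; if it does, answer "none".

Blue

Standard quotas: Red 3.223, Blue 43.846, Green 2.432, Gold 2.449, Silver 3.989, Violet 5.061.
Webster allocation: Red 3, Blue 45, Green 2, Gold 2, Silver 4, Violet 5.
Blue has quota 43.846 (lower 43, upper 44) but receives 45 — outside the quota interval.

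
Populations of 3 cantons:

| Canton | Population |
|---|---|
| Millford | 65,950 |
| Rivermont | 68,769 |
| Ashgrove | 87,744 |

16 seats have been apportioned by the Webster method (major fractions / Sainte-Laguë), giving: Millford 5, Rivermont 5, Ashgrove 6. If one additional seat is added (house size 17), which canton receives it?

Priority for the next seat is population ÷ (current seats + 0.5).
Priorities: Millford 11990.909, Rivermont 12503.455, Ashgrove 13499.077.
Highest priority: Ashgrove.

Ashgrove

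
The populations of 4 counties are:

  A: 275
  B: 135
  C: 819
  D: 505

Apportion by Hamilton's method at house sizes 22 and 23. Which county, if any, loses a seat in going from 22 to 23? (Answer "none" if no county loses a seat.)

A

At 22 seats: A 4, B 2, C 10, D 6.
At 23 seats: A 3, B 2, C 11, D 7.
A drops from 4 to 3.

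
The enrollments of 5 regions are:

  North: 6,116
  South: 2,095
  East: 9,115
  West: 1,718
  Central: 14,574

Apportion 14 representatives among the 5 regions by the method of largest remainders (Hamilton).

North=2, South=1, East=4, West=1, Central=6

Total 33618; standard divisor 33618/14 ≈ 2401.286.
Standard quotas: North 2.5470, South 0.8724, East 3.7959, West 0.7155, Central 6.0692.
Lower quotas: North 2, South 0, East 3, West 0, Central 6 (sum 11, leaving 3 seats).
Remainders in descending order: South 0.8724, East 0.7959, West 0.7155, North 0.5470, Central 0.0692.
The surplus seats go to South, East, West.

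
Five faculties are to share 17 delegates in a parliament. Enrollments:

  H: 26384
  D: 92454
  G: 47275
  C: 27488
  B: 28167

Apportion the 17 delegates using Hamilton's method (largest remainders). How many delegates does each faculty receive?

H 2; D 7; G 4; C 2; B 2

Total 221768; standard divisor 221768/17 ≈ 13045.176.
Standard quotas: H 2.0225, D 7.0872, G 3.6239, C 2.1071, B 2.1592.
Lower quotas: H 2, D 7, G 3, C 2, B 2 (sum 16, leaving 1 seat).
Remainders in descending order: G 0.6239, B 0.1592, C 0.1071, D 0.0872, H 0.0225.
Largest remainder: G receives the extra seat.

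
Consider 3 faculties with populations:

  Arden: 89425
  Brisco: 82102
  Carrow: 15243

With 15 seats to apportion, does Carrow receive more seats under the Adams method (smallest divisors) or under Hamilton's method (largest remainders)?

Adams

Adams: Arden 7, Brisco 6, Carrow 2.
Hamilton: Arden 7, Brisco 7, Carrow 1.
Carrow gets 2 under Adams and 1 under Hamilton.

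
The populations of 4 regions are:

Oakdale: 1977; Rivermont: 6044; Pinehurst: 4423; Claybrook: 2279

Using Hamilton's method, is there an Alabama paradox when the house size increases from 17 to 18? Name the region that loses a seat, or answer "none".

At 17 seats: Oakdale 2, Rivermont 7, Pinehurst 5, Claybrook 3.
At 18 seats: Oakdale 3, Rivermont 7, Pinehurst 5, Claybrook 3.
No region's allocation decreased.

none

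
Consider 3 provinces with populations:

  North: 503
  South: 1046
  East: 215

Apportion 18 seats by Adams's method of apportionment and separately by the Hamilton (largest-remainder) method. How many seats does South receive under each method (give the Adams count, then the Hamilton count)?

10 and 11

Adams: North 5, South 10, East 3.
Hamilton: North 5, South 11, East 2.
South gets 10 under Adams and 11 under Hamilton.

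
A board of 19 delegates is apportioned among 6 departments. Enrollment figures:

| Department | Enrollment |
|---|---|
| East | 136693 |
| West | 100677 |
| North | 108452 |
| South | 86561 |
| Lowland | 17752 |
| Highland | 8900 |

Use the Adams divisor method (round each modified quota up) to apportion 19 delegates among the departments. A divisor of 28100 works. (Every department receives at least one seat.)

With modified divisor 28100: modified quotas East 4.865, West 3.583, North 3.860, South 3.080, Lowland 0.632, Highland 0.317.
Rounding up: East 5, West 4, North 4, South 4, Lowland 1, Highland 1 (total 19).

East: 5, West: 4, North: 4, South: 4, Lowland: 1, Highland: 1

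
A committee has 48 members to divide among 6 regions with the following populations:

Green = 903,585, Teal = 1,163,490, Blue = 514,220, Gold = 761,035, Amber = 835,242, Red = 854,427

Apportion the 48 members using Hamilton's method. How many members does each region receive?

Total 5031999; standard divisor 5031999/48 ≈ 104833.312.
Standard quotas: Green 8.6193, Teal 11.0985, Blue 4.9051, Gold 7.2595, Amber 7.9673, Red 8.1503.
Lower quotas: Green 8, Teal 11, Blue 4, Gold 7, Amber 7, Red 8 (sum 45, leaving 3 seats).
Remainders in descending order: Amber 0.9673, Blue 0.9051, Green 0.6193, Gold 0.2595, Red 0.1503, Teal 0.0985.
The surplus seats go to Amber, Blue, Green.

Green=9, Teal=11, Blue=5, Gold=7, Amber=8, Red=8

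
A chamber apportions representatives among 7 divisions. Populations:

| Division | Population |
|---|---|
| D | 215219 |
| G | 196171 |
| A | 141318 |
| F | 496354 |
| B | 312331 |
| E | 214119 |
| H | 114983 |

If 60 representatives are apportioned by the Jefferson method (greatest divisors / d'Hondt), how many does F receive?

Standard divisor 1690495/60 ≈ 28174.917; standard quotas: D 7.639, G 6.963, A 5.016, F 17.617, B 11.085, E 7.600, H 4.081.
Rounding down gives 7, 6, 5, 17, 11, 7, 4 = 57 seats, so the divisor must be adjusted.
With modified divisor 26834: modified quotas D 8.020, G 7.311, A 5.266, F 18.497, B 11.639, E 7.979, H 4.285.
Rounding down: D 8, G 7, A 5, F 18, B 11, E 7, H 4 (total 60).
F receives 18.

18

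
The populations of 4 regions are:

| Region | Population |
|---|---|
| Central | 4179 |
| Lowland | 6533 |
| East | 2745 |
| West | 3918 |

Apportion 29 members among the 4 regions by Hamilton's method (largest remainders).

Central 7, Lowland 11, East 5, West 6

Standard divisor: 17375 ÷ 29 ≈ 599.138.
Standard quotas: Central 6.9750, Lowland 10.9040, East 4.5816, West 6.5394.
Lower quotas: Central 6, Lowland 10, East 4, West 6 (sum 26, leaving 3 seats).
Remainders in descending order: Central 0.9750, Lowland 0.9040, East 0.5816, West 0.5394.
The surplus seats go to Central, Lowland, East.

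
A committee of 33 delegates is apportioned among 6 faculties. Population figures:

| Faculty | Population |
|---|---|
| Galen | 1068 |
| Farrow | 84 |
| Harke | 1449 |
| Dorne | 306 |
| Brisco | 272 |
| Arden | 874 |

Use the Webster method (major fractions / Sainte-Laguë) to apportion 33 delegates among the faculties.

Galen 9; Farrow 1; Harke 12; Dorne 2; Brisco 2; Arden 7

Standard divisor 4053/33 ≈ 122.818; standard quotas: Galen 8.696, Farrow 0.684, Harke 11.798, Dorne 2.491, Brisco 2.215, Arden 7.116.
Rounding to the nearest integer gives Galen 9, Farrow 1, Harke 12, Dorne 2, Brisco 2, Arden 7 — total 33, matching the house size, so no adjustment is needed.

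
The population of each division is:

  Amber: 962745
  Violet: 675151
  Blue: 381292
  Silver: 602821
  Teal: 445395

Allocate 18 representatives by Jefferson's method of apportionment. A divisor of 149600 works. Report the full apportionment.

With modified divisor 149600: modified quotas Amber 6.435, Violet 4.513, Blue 2.549, Silver 4.030, Teal 2.977.
Rounding down: Amber 6, Violet 4, Blue 2, Silver 4, Teal 2 (total 18).

Amber 6; Violet 4; Blue 2; Silver 4; Teal 2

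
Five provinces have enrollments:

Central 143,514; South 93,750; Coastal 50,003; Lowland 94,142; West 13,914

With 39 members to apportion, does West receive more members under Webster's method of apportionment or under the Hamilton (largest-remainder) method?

Webster: Central 14, South 9, Coastal 5, Lowland 10, West 1.
Hamilton: Central 14, South 9, Coastal 5, Lowland 9, West 2.
West gets 1 under Webster and 2 under Hamilton.

Hamilton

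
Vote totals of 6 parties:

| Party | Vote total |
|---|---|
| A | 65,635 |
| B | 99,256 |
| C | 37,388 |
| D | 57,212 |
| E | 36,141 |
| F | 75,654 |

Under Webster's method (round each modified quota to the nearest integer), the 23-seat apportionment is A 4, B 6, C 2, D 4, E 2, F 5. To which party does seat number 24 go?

B

Priority for the next seat is population ÷ (current seats + 0.5).
Priorities: A 14585.556, B 15270.154, C 14955.200, D 12713.778, E 14456.400, F 13755.273.
Highest priority: B.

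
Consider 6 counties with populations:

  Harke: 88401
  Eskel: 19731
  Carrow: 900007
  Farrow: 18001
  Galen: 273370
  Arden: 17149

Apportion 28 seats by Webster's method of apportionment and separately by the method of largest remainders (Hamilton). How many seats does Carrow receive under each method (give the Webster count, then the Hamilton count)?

Webster: Harke 2, Eskel 0, Carrow 20, Farrow 0, Galen 6, Arden 0.
Hamilton: Harke 2, Eskel 1, Carrow 19, Farrow 0, Galen 6, Arden 0.
Carrow gets 20 under Webster and 19 under Hamilton.

20 and 19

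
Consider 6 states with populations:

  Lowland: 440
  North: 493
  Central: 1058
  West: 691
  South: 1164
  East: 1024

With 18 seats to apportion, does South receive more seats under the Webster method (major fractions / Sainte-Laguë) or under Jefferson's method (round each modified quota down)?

Jefferson

Webster: Lowland 2, North 2, Central 4, West 2, South 4, East 4.
Jefferson: Lowland 1, North 2, Central 4, West 2, South 5, East 4.
South gets 4 under Webster and 5 under Jefferson.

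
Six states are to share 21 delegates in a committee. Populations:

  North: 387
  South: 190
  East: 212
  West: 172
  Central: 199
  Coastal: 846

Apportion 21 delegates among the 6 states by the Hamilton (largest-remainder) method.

North 4, South 2, East 2, West 2, Central 2, Coastal 9

The standard divisor is 2006/21 ≈ 95.524.
Standard quotas: North 4.051, South 1.989, East 2.219, West 1.801, Central 2.083, Coastal 8.856.
Lower quotas: North 4, South 1, East 2, West 1, Central 2, Coastal 8 (sum 18, leaving 3 seats).
Remainders in descending order: South 0.989, Coastal 0.856, West 0.801, East 0.219, Central 0.083, North 0.051.
The surplus seats go to South, Coastal, West.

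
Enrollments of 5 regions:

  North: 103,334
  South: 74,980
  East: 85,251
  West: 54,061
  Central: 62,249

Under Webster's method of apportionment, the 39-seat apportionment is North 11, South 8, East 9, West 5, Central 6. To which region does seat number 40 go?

West

Priority for the next seat is population ÷ (current seats + 0.5).
Priorities: North 8985.565, South 8821.176, East 8973.789, West 9829.273, Central 9576.769.
Highest priority: West.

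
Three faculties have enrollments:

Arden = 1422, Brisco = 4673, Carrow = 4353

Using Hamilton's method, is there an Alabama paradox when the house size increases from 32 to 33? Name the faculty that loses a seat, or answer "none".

At 32 seats: Arden 5, Brisco 14, Carrow 13.
At 33 seats: Arden 4, Brisco 15, Carrow 14.
Arden drops from 5 to 4.

Arden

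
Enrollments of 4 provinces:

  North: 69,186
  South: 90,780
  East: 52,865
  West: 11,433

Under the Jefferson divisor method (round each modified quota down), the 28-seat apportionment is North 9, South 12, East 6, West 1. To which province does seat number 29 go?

Priority for the next seat is population ÷ (current seats + 1).
Priorities: North 6918.600, South 6983.077, East 7552.143, West 5716.500.
Highest priority: East.

East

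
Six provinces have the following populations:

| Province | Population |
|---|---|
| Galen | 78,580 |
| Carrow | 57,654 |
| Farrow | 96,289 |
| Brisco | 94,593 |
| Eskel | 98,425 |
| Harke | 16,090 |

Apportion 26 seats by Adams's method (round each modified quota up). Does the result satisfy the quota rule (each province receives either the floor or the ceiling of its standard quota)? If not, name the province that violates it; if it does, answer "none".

none

Standard quotas: Galen 4.626, Carrow 3.394, Farrow 5.669, Brisco 5.569, Eskel 5.795, Harke 0.947.
Adams allocation: Galen 5, Carrow 3, Farrow 6, Brisco 5, Eskel 6, Harke 1.
Every allocation lies between the lower and upper quota.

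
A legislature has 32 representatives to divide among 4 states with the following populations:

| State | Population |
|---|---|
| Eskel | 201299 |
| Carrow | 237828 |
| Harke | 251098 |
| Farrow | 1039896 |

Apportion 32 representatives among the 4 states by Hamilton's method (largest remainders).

Eskel=4, Carrow=4, Harke=5, Farrow=19

The standard divisor is 1730121/32 ≈ 54066.281.
Standard quotas: Eskel 3.7232, Carrow 4.3988, Harke 4.6443, Farrow 19.2337.
Lower quotas: Eskel 3, Carrow 4, Harke 4, Farrow 19 (sum 30, leaving 2 seats).
Remainders in descending order: Eskel 0.7232, Harke 0.6443, Carrow 0.3988, Farrow 0.2337.
The surplus seats go to Eskel, Harke.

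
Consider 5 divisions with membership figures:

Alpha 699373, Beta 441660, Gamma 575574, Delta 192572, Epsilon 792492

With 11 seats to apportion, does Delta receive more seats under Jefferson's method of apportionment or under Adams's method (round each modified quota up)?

Jefferson: Alpha 3, Beta 2, Gamma 2, Delta 0, Epsilon 4.
Adams: Alpha 3, Beta 2, Gamma 2, Delta 1, Epsilon 3.
Delta gets 0 under Jefferson and 1 under Adams.

Adams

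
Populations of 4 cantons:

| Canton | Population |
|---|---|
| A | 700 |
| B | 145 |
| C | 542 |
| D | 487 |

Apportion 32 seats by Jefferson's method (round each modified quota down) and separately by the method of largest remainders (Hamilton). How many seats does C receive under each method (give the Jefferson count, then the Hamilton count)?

10 and 9

Jefferson: A 12, B 2, C 10, D 8.
Hamilton: A 12, B 3, C 9, D 8.
C gets 10 under Jefferson and 9 under Hamilton.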